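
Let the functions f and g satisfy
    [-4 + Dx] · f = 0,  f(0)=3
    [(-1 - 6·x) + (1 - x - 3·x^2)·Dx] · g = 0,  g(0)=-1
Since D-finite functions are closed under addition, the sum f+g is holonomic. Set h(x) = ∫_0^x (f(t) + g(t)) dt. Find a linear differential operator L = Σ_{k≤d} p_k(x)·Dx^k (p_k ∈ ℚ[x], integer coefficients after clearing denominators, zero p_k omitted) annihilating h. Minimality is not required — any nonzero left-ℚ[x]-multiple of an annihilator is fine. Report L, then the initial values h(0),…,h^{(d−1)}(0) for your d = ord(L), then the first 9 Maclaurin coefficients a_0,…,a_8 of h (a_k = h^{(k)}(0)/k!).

f: a_k = 3, 12, 24, 32, 32, 128/5, 256/15, 1024/105, 512/105, …
g: a_k = -1, -1, -4, -7, -19, -40, -97, -217, -508, …
Weyl lclm of L_f,L_g ⇒ L₀ (ord ≤ 2).
Integrate: L := L₀·Dx.
L = (16 - 8·x + 360·x^2 + 288·x^3)·Dx + (8 - 50·x - 134·x^2 + 96·x^3 + 144·x^4)·Dx^2 + (-3 + 13·x + 11·x^2 - 42·x^3 - 36·x^4)·Dx^3  (order 3).
h: a_k = 0, 2, 11/2, 20/3, 25/4, 13/5, -12/5, -1199/105, -21761/840, …
ICs: h(0) = 0, h′(0) = 2, h′′(0) = 11.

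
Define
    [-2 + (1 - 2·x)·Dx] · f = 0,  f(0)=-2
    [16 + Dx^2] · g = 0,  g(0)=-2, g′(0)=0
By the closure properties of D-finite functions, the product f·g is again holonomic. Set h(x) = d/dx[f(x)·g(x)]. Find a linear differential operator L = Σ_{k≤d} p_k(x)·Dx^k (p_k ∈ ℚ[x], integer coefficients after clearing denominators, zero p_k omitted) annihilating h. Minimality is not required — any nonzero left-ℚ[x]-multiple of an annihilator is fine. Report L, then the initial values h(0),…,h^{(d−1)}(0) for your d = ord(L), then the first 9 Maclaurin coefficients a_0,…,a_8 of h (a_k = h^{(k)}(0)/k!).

L = (8 - 64·x + 64·x^2) + (-4 + 8·x)·Dx + (1 - 4·x + 4·x^2)·Dx^2  (order 2).
h: a_k = 8, -32, -96, -256/3, -640/3, -9728/15, -68096/45, -1073152/315, -268288/35, …
ICs: h(0) = 8, h′(0) = -32.

f: a_k = -2, -4, -8, -16, -32, -64, -128, -256, -512, …
g: a_k = -2, 0, 16, 0, -64/3, 0, 512/45, 0, -1024/315, …
f·g: L₀ = L_f ⊗_s L_g, ord ≤ 1·2.
h₀' ⇒ L via d/dx closure of L₀.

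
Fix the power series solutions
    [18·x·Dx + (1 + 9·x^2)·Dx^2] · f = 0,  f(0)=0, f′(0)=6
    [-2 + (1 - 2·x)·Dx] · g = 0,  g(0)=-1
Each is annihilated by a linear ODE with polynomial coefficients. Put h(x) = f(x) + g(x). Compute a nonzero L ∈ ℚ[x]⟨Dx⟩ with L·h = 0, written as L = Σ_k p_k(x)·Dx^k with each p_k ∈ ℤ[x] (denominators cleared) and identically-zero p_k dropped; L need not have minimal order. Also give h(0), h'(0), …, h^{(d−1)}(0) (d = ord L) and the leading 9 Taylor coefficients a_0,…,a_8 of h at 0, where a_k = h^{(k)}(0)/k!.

f: a_k = 0, 6, 0, -18, 0, 486/5, 0, -4374/7, 0, …
g: a_k = -1, -2, -4, -8, -16, -32, -64, -128, -256, …
f+g: L₀ = lclm(L_f,L_g), ord ≤ 2+1.
L = (36 - 288·x - 972·x^2)·Dx + (-21 + 36·x - 9·x^2 - 972·x^3)·Dx^2 + (2 + 5·x + 45·x^3 - 162·x^4)·Dx^3  (order 3).
h: a_k = -1, 4, -4, -26, -16, 326/5, -64, -5270/7, -256, …
ICs: h(0) = -1, h′(0) = 4, h′′(0) = -8.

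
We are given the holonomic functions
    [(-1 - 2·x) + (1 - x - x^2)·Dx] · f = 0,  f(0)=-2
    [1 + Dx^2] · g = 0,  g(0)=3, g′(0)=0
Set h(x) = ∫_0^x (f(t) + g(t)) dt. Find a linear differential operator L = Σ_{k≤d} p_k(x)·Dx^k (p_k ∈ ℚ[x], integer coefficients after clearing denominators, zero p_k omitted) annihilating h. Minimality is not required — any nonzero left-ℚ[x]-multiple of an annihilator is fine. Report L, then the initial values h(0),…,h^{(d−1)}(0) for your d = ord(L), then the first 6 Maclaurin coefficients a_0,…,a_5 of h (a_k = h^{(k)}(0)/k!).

f: a_k = -2, -2, -4, -6, -10, -16, …
g: a_k = 3, 0, -3/2, 0, 1/8, 0, …
Sum ⇒ L₀ = lclm(L_f,L_g) in ℚ(x)⟨Dx⟩.
∫: right-multiply L₀ by Dx.
L = (19 + 48·x + 31·x^2 + 24·x^3 + 5·x^4 + 2·x^5)·Dx + (-5 + x + 4·x^2 + 7·x^3 + 6·x^4 + 3·x^5 + x^6)·Dx^2 + (19 + 48·x + 31·x^2 + 24·x^3 + 5·x^4 + 2·x^5)·Dx^3 + (-5 + x + 4·x^2 + 7·x^3 + 6·x^4 + 3·x^5 + x^6)·Dx^4  (order 4).
h: a_k = 0, 1, -1, -11/6, -3/2, -79/40, …
ICs: h(0) = 0, h′(0) = 1, h′′(0) = -2, h′′′(0) = -11.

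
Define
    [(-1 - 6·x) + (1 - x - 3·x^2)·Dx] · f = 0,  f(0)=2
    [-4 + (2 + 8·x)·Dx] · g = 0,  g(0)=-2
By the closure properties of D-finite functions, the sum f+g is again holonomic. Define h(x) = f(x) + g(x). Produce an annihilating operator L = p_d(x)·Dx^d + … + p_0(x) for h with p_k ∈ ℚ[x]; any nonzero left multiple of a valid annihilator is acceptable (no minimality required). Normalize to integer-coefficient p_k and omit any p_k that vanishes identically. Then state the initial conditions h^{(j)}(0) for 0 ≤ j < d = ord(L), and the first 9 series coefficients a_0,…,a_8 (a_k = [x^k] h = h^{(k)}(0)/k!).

L = (-20 - 120·x - 216·x^2 - 360·x^3) + (12 + 74·x + 306·x^2 + 744·x^3 + 900·x^4)·Dx + (1 - 9·x - 73·x^2 - 18·x^3 + 354·x^4 + 360·x^5)·Dx^2  (order 2).
h: a_k = 0, -2, 12, 6, 58, 24, 362, -94, 2732, …
ICs: h(0) = 0, h′(0) = -2.

f: a_k = 2, 2, 8, 14, 38, 80, 194, 434, 1016, …
g: a_k = -2, -4, 4, -8, 20, -56, 168, -528, 1716, …
h₀=f+g: left-lcm gives L₀, ord ≤ 2.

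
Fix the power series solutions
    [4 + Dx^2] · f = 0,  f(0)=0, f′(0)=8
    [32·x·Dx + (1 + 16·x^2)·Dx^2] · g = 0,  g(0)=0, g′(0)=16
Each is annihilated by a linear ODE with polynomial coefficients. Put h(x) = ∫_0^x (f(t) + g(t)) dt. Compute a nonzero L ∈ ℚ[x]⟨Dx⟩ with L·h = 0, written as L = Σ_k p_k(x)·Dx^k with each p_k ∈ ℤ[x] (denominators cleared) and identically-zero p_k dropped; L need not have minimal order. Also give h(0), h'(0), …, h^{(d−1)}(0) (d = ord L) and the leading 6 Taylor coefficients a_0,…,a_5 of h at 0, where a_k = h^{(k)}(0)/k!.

f: a_k = 0, 8, 0, -16/3, 0, 16/15, …
g: a_k = 0, 16, 0, -256/3, 0, 4096/5, …
Weyl lclm of L_f,L_g ⇒ L₀ (ord ≤ 4).
∫: right-multiply L₀ by Dx.
L = (-6016·x + 102400·x^3 + 32768·x^5)·Dx^2 + (-28 + 1216·x^2 + 27648·x^4 + 16384·x^6)·Dx^3 + (-1504·x + 25600·x^3 + 8192·x^5)·Dx^4 + (-7 + 304·x^2 + 6912·x^4 + 4096·x^6)·Dx^5  (order 5).
h: a_k = 0, 0, 12, 0, -68/3, 0, …
ICs: h(0) = 0, h′(0) = 0, h′′(0) = 24, h′′′(0) = 0, h′′′′(0) = -544.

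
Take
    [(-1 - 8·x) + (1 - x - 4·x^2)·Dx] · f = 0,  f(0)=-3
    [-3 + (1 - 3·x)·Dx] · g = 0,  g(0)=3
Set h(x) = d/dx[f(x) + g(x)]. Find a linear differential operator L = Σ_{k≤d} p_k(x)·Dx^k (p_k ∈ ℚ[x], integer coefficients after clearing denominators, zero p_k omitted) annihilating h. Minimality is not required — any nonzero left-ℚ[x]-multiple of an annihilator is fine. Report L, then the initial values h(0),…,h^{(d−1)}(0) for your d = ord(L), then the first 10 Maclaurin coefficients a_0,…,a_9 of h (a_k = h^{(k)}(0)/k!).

f: a_k = -3, -3, -15, -27, -87, -195, -543, -1323, -3495, -8787, …
g: a_k = 3, 9, 27, 81, 243, 729, 2187, 6561, 19683, 59049, …
Weyl lclm of L_f,L_g ⇒ L₀ (ord ≤ 2).
h=h₀': d/dx-closure on L₀ ⇒ L.
L = (54 - 288·x + 1728·x^2 - 2304·x^3 + 1728·x^4) + (-42·x - 144·x^2 + 1248·x^3 - 2088·x^4 + 1728·x^5)·Dx + (-1 + 16·x - 71·x^2 + 96·x^3 + 72·x^4 - 312·x^5 + 288·x^6)·Dx^2  (order 2).
h: a_k = 6, 24, 162, 624, 2670, 9864, 36666, 129504, 452358, 1543800, …
ICs: h(0) = 6, h′(0) = 24.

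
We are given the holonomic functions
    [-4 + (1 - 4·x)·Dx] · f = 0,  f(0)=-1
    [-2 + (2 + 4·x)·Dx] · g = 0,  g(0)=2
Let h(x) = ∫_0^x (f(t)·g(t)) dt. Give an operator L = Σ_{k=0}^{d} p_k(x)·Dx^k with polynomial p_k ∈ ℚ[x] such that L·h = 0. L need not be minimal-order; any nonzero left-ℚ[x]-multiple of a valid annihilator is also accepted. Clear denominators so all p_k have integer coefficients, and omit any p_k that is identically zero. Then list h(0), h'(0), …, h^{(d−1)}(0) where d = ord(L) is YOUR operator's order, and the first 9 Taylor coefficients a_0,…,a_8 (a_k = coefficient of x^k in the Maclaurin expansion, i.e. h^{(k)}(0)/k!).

L = (5 + 4·x)·Dx + (-1 + 2·x + 8·x^2)·Dx^2  (order 2).
h: a_k = 0, -2, -5, -13, -157/4, -2507/20, -3345/8, -80259/56, -321069/64, …
ICs: h(0) = 0, h′(0) = -2.

f: a_k = -1, -4, -16, -64, -256, -1024, -4096, -16384, -65536, …
g: a_k = 2, 2, -1, 1, -5/4, 7/4, -21/8, 33/8, -429/64, …
h₀=f·g: eliminate ⇒ L₀, order ≤ 1·1.
Integrate: L := L₀·Dx.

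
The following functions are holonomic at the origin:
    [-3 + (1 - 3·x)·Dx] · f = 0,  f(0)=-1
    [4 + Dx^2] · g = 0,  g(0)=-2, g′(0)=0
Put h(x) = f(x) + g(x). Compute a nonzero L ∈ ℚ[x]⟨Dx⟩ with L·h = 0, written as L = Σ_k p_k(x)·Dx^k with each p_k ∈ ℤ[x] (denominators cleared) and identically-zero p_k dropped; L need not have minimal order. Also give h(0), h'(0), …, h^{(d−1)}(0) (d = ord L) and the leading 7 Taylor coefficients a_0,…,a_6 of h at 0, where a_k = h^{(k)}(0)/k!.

f: a_k = -1, -3, -9, -27, -81, -243, -729, …
g: a_k = -2, 0, 4, 0, -4/3, 0, 8/45, …
L₀ := lclm(L_f,L_g); ord L₀ ≤ 1+2.
L = (348 - 144·x + 216·x^2) + (-44 + 180·x - 216·x^2 + 216·x^3)·Dx + (87 - 36·x + 54·x^2)·Dx^2 + (-11 + 45·x - 54·x^2 + 54·x^3)·Dx^3  (order 3).
h: a_k = -3, -3, -5, -27, -247/3, -243, -32797/45, …
ICs: h(0) = -3, h′(0) = -3, h′′(0) = -10.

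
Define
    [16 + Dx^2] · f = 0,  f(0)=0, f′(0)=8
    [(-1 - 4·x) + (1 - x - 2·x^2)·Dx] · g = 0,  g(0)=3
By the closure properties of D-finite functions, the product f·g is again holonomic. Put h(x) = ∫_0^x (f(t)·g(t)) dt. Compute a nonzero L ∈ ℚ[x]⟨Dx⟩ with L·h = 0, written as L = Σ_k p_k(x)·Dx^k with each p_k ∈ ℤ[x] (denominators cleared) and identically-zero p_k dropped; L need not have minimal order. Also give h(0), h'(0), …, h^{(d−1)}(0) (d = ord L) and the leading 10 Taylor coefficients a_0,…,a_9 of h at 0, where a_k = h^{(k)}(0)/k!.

L = (-12 + 16·x + 32·x^2)·Dx + (2 + 8·x)·Dx^2 + (-1 + x + 2·x^2)·Dx^3  (order 3).
h: a_k = 0, 0, 12, 8, 2, 56/5, 308/15, 168/5, 1213/21, 97912/945, …
ICs: h(0) = 0, h′(0) = 0, h′′(0) = 24.

f: a_k = 0, 8, 0, -64/3, 0, 256/15, 0, -2048/315, 0, 4096/2835, …
g: a_k = 3, 3, 9, 15, 33, 63, 129, 255, 513, 1023, …
Product ⇒ symmetric product L₀, ord ≤ 2.
Integrate: L := L₀·Dx.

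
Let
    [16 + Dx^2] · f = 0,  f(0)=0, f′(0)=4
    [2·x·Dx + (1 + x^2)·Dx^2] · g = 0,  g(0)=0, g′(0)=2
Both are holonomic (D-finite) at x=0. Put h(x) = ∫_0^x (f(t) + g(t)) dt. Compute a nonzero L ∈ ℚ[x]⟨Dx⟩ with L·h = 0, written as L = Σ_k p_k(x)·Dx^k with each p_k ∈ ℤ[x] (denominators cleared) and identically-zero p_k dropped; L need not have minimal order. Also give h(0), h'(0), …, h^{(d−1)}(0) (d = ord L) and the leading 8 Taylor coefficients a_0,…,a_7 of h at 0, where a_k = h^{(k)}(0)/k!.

f: a_k = 0, 4, 0, -32/3, 0, 128/15, 0, -1024/315, …
g: a_k = 0, 2, 0, -2/3, 0, 2/5, 0, -2/7, …
Sum ⇒ L₀ = lclm(L_f,L_g) in ℚ(x)⟨Dx⟩.
∫: right-multiply L₀ by Dx.
L = (64·x + 704·x^3 + 256·x^5)·Dx^2 + (112 + 416·x^2 + 432·x^4 + 128·x^6)·Dx^3 + (4·x + 44·x^3 + 16·x^5)·Dx^4 + (7 + 26·x^2 + 27·x^4 + 8·x^6)·Dx^5  (order 5).
h: a_k = 0, 0, 3, 0, -17/6, 0, 67/45, 0, …
ICs: h(0) = 0, h′(0) = 0, h′′(0) = 6, h′′′(0) = 0, h′′′′(0) = -68.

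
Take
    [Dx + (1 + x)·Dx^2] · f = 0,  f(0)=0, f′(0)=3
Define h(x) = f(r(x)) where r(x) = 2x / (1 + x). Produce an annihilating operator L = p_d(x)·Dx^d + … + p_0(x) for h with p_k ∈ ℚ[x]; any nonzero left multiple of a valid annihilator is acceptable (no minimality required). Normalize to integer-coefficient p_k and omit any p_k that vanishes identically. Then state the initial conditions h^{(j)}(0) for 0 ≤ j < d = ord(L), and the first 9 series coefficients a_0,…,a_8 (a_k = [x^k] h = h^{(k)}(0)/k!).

L = (4 + 6·x)·Dx + (1 + 4·x + 3·x^2)·Dx^2  (order 2).
h: a_k = 0, 6, -12, 26, -60, 726/5, -364, 6558/7, -2460, …
ICs: h(0) = 0, h′(0) = 6.

f: a_k = 0, 3, -3/2, 1, -3/4, 3/5, -1/2, 3/7, -3/8, …
f∘r: x↦r, Dx↦Dx/r' in L_f ⇒ L₀.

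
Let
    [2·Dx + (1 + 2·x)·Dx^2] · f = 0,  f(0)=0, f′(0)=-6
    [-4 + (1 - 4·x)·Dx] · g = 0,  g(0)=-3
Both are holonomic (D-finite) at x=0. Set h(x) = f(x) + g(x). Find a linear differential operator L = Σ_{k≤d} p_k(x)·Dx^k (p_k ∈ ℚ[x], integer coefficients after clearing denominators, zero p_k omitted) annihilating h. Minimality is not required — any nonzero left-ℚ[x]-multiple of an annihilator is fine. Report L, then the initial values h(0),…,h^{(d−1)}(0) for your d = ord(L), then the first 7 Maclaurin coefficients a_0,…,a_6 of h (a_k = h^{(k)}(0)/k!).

L = (-128 - 64·x)·Dx + (-44 - 224·x - 128·x^2)·Dx^2 + (5 - 6·x - 48·x^2 - 32·x^3)·Dx^3  (order 3).
h: a_k = -3, -18, -42, -200, -756, -15456/5, -12256, …
ICs: h(0) = -3, h′(0) = -18, h′′(0) = -84.

f: a_k = 0, -6, 6, -8, 12, -96/5, 32, …
g: a_k = -3, -12, -48, -192, -768, -3072, -12288, …
L₀ := lclm(L_f,L_g); ord L₀ ≤ 2+1.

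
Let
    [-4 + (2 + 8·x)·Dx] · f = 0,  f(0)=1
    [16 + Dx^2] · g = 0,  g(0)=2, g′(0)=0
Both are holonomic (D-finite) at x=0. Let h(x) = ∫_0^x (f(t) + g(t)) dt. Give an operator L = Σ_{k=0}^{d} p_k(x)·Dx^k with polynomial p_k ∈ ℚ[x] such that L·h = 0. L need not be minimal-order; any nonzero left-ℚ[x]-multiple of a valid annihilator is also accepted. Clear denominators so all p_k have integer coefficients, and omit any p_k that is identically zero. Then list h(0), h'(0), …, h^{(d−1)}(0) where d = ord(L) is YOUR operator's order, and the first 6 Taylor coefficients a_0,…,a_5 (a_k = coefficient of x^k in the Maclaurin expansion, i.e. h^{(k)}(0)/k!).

L = (-224 - 1024·x - 2048·x^2)·Dx + (48 + 704·x + 3072·x^2 + 4096·x^3)·Dx^2 + (-14 - 64·x - 128·x^2)·Dx^3 + (3 + 44·x + 192·x^2 + 256·x^3)·Dx^4  (order 4).
h: a_k = 0, 3, 1, -6, 1, 34/15, …
ICs: h(0) = 0, h′(0) = 3, h′′(0) = 2, h′′′(0) = -36.

f: a_k = 1, 2, -2, 4, -10, 28, …
g: a_k = 2, 0, -16, 0, 64/3, 0, …
Sum ⇒ L₀ = lclm(L_f,L_g) in ℚ(x)⟨Dx⟩.
h=∫₀ˣh₀: take L = L₀·Dx.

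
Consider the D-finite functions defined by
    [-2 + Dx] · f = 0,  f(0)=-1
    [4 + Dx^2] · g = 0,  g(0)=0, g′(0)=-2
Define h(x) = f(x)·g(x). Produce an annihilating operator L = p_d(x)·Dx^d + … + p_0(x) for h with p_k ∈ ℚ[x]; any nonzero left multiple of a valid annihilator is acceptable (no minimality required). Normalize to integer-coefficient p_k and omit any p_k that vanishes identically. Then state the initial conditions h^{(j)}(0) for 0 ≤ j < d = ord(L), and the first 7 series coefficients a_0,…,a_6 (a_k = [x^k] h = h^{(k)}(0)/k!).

L = 8 - 4·Dx + Dx^2  (order 2).
h: a_k = 0, 2, 4, 8/3, 0, -16/15, -32/45, …
ICs: h(0) = 0, h′(0) = 2.

f: a_k = -1, -2, -2, -4/3, -2/3, -4/15, -4/45, …
g: a_k = 0, -2, 0, 4/3, 0, -4/15, 0, …
f·g: L₀ = L_f ⊗_s L_g, ord ≤ 1·2.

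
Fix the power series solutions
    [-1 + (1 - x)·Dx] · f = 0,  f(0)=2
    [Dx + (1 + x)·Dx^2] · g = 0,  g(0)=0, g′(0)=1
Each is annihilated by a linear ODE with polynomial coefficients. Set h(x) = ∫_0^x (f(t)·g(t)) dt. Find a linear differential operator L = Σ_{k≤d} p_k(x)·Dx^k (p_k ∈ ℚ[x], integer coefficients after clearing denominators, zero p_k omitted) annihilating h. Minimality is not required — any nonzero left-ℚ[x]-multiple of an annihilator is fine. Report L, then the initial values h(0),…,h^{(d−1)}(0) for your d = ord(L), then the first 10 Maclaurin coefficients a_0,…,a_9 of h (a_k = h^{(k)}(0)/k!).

L = Dx + (1 + 3·x)·Dx^2 + (-1 + x^2)·Dx^3  (order 3).
h: a_k = 0, 0, 1, 1/3, 5/12, 7/30, 47/180, 37/210, 319/1680, 533/3780, …
ICs: h(0) = 0, h′(0) = 0, h′′(0) = 2.

f: a_k = 2, 2, 2, 2, 2, 2, 2, 2, 2, 2, …
g: a_k = 0, 1, -1/2, 1/3, -1/4, 1/5, -1/6, 1/7, -1/8, 1/9, …
L₀ := L_f ⊗_s L_g (sym. prod.), ord ≤ 2.
h=∫₀ˣh₀: take L = L₀·Dx.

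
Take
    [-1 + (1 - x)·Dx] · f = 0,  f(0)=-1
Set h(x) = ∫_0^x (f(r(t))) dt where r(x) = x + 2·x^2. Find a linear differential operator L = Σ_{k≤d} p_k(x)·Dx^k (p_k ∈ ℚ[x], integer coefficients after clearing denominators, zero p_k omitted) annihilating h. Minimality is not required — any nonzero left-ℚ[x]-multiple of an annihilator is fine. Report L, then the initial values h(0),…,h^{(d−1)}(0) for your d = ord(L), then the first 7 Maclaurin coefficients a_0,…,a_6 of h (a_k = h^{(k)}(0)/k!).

f: a_k = -1, -1, -1, -1, -1, -1, -1, …
h₀=f(r): pull back L_f along r ⇒ L₀.
h=∫₀ˣh₀: take L = L₀·Dx.
L = (1 + 4·x)·Dx + (-1 + x + 2·x^2)·Dx^2  (order 2).
h: a_k = 0, -1, -1/2, -1, -5/4, -11/5, -7/2, …
ICs: h(0) = 0, h′(0) = -1.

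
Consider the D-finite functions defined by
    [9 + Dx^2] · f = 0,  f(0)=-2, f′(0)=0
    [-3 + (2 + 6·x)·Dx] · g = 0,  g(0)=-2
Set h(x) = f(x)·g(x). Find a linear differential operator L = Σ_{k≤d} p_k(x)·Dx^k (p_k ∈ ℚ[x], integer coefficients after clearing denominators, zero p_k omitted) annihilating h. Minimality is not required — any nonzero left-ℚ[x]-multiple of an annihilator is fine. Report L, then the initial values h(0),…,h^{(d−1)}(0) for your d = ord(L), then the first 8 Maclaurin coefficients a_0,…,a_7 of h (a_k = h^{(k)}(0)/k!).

f: a_k = -2, 0, 9, 0, -27/4, 0, 81/40, 0, …
g: a_k = -2, -3, 9/4, -27/8, 405/64, -1701/128, 15309/512, -72171/1024, …
Product ⇒ symmetric product L₀, ord ≤ 2.
L = (63 + 216·x + 324·x^2) + (-12 - 36·x)·Dx + (4 + 24·x + 36·x^2)·Dx^2  (order 2).
h: a_k = 4, 6, -45/2, -81/4, 675/32, 1053/64, -28269/1280, 97443/2560, …
ICs: h(0) = 4, h′(0) = 6.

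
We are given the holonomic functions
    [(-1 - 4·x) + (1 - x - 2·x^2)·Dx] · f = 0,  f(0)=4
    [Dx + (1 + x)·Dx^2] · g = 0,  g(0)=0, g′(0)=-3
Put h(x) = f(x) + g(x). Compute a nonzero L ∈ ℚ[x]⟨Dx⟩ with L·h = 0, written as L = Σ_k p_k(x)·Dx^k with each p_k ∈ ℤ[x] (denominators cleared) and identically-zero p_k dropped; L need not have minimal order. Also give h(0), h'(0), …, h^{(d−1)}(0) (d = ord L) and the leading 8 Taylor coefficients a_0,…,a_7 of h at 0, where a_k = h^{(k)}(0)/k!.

L = (42 + 144·x + 144·x^2 + 96·x^3)·Dx + (28 + 172·x + 312·x^2 + 328·x^3 + 160·x^4)·Dx^2 + (-7 - 14·x + 5·x^2 + 56·x^3 + 76·x^4 + 32·x^5)·Dx^3  (order 3).
h: a_k = 4, 1, 27/2, 19, 179/4, 417/5, 345/2, 2377/7, …
ICs: h(0) = 4, h′(0) = 1, h′′(0) = 27.

f: a_k = 4, 4, 12, 20, 44, 84, 172, 340, …
g: a_k = 0, -3, 3/2, -1, 3/4, -3/5, 1/2, -3/7, …
L₀ := lclm(L_f,L_g); ord L₀ ≤ 1+2.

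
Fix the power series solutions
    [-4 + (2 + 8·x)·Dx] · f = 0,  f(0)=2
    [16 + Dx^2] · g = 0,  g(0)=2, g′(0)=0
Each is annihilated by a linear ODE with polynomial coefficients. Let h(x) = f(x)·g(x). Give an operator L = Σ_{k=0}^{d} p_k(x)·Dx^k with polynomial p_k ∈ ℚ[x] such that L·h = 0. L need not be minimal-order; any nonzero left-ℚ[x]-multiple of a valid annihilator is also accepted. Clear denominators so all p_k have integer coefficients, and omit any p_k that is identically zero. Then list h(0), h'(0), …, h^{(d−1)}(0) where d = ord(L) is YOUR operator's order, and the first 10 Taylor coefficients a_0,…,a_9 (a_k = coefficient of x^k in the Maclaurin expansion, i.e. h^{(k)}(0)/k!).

L = (28 + 128·x + 256·x^2) + (-4 - 16·x)·Dx + (1 + 8·x + 16·x^2)·Dx^2  (order 2).
h: a_k = 4, 8, -40, -48, 200/3, 208/3, -5584/45, 12832/45, -352376/315, 431408/105, …
ICs: h(0) = 4, h′(0) = 8.

f: a_k = 2, 4, -4, 8, -20, 56, -168, 528, -1716, 5720, …
g: a_k = 2, 0, -16, 0, 64/3, 0, -512/45, 0, 1024/315, 0, …
Product ⇒ symmetric product L₀, ord ≤ 2.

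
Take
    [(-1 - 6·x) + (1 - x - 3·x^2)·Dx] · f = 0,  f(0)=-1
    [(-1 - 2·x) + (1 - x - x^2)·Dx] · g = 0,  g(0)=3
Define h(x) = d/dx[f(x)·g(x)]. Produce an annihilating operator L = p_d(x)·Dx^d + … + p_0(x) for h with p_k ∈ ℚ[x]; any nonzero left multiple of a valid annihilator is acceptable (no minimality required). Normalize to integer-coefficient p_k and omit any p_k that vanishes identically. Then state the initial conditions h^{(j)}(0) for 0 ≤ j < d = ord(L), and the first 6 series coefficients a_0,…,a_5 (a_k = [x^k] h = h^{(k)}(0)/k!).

f: a_k = -1, -1, -4, -7, -19, -40, …
g: a_k = 3, 3, 6, 9, 15, 24, …
Sym-product of L_f,L_g gives L₀ (≤ ord 1).
Derive L from L₀ (diff closure).
L = (7 + 6·x - 15·x^2 - 108·x^3 + 15·x^4 + 180·x^5 + 90·x^6) + (-1 - x + 15·x^2 - x^3 - 45·x^4 - 3·x^5 + 42·x^6 + 18·x^7)·Dx  (order 1).
h: a_k = -6, -42, -144, -504, -1470, -4266, …
ICs: h(0) = -6.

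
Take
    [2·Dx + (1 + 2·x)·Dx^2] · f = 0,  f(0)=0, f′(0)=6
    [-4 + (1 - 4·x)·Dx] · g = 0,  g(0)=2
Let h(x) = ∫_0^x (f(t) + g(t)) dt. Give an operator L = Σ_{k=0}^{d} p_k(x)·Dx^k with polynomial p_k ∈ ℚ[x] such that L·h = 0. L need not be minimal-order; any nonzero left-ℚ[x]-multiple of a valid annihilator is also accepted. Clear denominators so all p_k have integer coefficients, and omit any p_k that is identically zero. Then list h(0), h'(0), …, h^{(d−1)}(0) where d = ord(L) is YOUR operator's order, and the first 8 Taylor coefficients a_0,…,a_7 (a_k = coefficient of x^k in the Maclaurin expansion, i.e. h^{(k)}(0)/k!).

L = (-128 - 64·x)·Dx^2 + (-44 - 224·x - 128·x^2)·Dx^3 + (5 - 6·x - 48·x^2 - 32·x^3)·Dx^4  (order 4).
h: a_k = 0, 2, 7, 26/3, 34, 100, 5168/15, 8160/7, …
ICs: h(0) = 0, h′(0) = 2, h′′(0) = 14, h′′′(0) = 52.

f: a_k = 0, 6, -6, 8, -12, 96/5, -32, 384/7, …
g: a_k = 2, 8, 32, 128, 512, 2048, 8192, 32768, …
f+g: L₀ = lclm(L_f,L_g), ord ≤ 2+1.
h=∫₀ˣh₀: take L = L₀·Dx.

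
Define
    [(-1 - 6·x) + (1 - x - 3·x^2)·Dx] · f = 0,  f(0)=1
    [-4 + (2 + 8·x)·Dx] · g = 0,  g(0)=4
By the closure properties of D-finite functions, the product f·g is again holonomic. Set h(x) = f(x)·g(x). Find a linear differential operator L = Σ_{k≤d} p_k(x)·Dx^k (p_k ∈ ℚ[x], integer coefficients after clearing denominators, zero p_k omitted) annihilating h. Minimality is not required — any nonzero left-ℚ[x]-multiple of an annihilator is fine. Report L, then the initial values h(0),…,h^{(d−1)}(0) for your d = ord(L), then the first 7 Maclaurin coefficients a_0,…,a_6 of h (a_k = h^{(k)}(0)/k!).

f: a_k = 1, 1, 4, 7, 19, 40, 97, …
g: a_k = 4, 8, -8, 16, -40, 112, -336, …
Product ⇒ symmetric product L₀, ord ≤ 1.
L = (3 + 8·x + 18·x^2) + (-1 - 3·x + 7·x^2 + 12·x^3)·Dx  (order 1).
h: a_k = 4, 12, 16, 68, 76, 392, 284, …
ICs: h(0) = 4.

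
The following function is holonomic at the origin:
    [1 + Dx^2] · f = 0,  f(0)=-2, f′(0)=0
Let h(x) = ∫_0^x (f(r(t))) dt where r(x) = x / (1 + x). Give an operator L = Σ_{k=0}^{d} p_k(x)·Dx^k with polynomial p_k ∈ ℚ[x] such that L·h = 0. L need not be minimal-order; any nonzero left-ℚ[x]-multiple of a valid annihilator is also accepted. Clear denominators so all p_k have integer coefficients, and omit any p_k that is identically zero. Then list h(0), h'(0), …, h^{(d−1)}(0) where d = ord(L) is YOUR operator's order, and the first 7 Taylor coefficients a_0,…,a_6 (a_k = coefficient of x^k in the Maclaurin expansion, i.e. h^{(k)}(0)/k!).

f: a_k = -2, 0, 1, 0, -1/12, 0, 1/360, …
L₀ from L_f via x↦r, Dx↦r'^{-1}Dx.
h=∫h₀ ⇒ L = L₀·Dx.
L = Dx + (2 + 6·x + 6·x^2 + 2·x^3)·Dx^2 + (1 + 4·x + 6·x^2 + 4·x^3 + x^4)·Dx^3  (order 3).
h: a_k = 0, -2, 0, 1/3, -1/2, 7/12, -11/18, …
ICs: h(0) = 0, h′(0) = -2, h′′(0) = 0.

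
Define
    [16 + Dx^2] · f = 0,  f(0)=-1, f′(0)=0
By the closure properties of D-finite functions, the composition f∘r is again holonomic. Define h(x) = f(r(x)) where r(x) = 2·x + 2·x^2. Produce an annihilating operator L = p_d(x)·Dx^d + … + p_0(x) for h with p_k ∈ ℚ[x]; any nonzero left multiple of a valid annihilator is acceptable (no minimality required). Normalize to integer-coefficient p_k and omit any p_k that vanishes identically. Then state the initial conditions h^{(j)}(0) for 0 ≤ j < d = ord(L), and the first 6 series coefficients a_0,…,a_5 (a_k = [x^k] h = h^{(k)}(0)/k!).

f: a_k = -1, 0, 8, 0, -32/3, 0, …
Substitute x→r, Dx→(1/r')Dx; clear ⇒ L₀.
L = (64 + 384·x + 768·x^2 + 512·x^3) - 2·Dx + (1 + 2·x)·Dx^2  (order 2).
h: a_k = -1, 0, 32, 64, -416/3, -2048/3, …
ICs: h(0) = -1, h′(0) = 0.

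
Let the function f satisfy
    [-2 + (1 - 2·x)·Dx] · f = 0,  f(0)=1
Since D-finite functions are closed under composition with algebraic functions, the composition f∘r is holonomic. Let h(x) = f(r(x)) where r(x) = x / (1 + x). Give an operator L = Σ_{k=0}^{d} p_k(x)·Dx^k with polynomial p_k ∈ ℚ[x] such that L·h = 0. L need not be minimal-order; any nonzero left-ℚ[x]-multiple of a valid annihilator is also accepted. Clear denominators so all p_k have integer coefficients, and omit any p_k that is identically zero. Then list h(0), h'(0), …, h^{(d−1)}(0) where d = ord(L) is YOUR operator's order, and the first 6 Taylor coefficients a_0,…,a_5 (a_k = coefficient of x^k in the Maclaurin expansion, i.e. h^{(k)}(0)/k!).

L = 2 + (-1 + x^2)·Dx  (order 1).
h: a_k = 1, 2, 2, 2, 2, 2, …
ICs: h(0) = 1.

f: a_k = 1, 2, 4, 8, 16, 32, …
Substitute x→r, Dx→(1/r')Dx; clear ⇒ L₀.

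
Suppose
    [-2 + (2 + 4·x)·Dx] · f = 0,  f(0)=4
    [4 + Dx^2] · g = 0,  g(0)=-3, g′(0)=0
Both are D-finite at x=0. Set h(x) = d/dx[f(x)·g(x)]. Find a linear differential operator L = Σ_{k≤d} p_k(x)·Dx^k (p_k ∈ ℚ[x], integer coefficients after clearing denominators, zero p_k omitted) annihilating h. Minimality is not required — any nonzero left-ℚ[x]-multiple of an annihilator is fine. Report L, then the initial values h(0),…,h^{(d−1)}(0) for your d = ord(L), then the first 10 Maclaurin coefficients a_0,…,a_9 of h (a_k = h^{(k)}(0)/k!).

f: a_k = 4, 4, -2, 2, -5/2, 7/2, -21/4, 33/4, -429/32, 715/32, …
g: a_k = -3, 0, 6, 0, -2, 0, 4/15, 0, -2/105, 0, …
Product ⇒ symmetric product L₀, ord ≤ 2.
h₀' ⇒ L via d/dx closure of L₀.
L = (53 + 288·x + 544·x^2 + 512·x^3 + 256·x^4) + (-2 - 36·x - 96·x^2 - 64·x^3)·Dx + (7 + 44·x + 108·x^2 + 128·x^3 + 64·x^4)·Dx^2  (order 2).
h: a_k = -12, 60, 54, -50, -65/2, 349/10, -2807/60, 44047/420, -242667/1120, 1874467/4320, …
ICs: h(0) = -12, h′(0) = 60.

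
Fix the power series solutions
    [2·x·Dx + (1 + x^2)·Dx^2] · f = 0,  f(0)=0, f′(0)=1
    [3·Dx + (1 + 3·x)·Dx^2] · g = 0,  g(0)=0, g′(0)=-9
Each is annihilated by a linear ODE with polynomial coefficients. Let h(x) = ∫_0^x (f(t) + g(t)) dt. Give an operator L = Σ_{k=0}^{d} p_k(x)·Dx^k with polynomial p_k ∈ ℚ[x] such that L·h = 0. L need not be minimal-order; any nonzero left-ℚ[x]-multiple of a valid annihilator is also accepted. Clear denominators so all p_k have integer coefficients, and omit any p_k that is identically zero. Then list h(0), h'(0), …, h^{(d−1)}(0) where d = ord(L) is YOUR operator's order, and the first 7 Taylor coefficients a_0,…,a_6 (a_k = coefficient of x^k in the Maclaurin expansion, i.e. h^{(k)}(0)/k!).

f: a_k = 0, 1, 0, -1/3, 0, 1/5, 0, …
g: a_k = 0, -9, 27/2, -27, 243/4, -729/5, 729/2, …
h₀=f+g: left-lcm gives L₀, ord ≤ 4.
∫: right-multiply L₀ by Dx.
L = (-6 - 54·x + 18·x^2 + 18·x^3)·Dx^2 + (-20 - 12·x - 48·x^2 + 36·x^3 + 36·x^4)·Dx^3 + (-3 - 7·x + 6·x^2 + 2·x^3 + 9·x^4 + 9·x^5)·Dx^4  (order 4).
h: a_k = 0, 0, -4, 9/2, -41/6, 243/20, -364/15, …
ICs: h(0) = 0, h′(0) = 0, h′′(0) = -8, h′′′(0) = 27.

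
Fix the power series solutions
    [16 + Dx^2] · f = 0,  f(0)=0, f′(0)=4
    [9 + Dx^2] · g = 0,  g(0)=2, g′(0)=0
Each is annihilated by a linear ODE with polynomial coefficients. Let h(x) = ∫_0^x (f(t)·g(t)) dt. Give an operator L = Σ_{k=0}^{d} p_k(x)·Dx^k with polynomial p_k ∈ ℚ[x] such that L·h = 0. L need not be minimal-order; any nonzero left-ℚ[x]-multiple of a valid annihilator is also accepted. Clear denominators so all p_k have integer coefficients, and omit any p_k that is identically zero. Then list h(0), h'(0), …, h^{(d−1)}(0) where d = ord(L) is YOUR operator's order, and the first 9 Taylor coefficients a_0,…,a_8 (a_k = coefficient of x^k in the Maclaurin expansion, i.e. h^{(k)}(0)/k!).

f: a_k = 0, 4, 0, -32/3, 0, 128/15, 0, -1024/315, 0, …
g: a_k = 2, 0, -9, 0, 27/4, 0, -81/40, 0, 729/2240, …
L₀ := L_f ⊗_s L_g (sym. prod.), ord ≤ 4.
h=∫h₀ ⇒ L = L₀·Dx.
L = 49·Dx + 50·Dx^3 + Dx^5  (order 5).
h: a_k = 0, 0, 4, 0, -43/3, 0, 2101/90, 0, -102943/5040, …
ICs: h(0) = 0, h′(0) = 0, h′′(0) = 8, h′′′(0) = 0, h′′′′(0) = -344.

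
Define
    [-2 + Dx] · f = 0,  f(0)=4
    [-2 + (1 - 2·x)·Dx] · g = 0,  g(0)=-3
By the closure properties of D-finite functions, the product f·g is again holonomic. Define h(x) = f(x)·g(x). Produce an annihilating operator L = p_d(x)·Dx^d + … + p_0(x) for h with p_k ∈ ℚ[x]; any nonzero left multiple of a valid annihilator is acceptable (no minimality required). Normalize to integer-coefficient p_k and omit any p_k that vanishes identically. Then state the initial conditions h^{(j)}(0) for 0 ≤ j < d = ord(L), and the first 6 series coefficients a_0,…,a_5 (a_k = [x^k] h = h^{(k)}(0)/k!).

L = (4 - 4·x) + (-1 + 2·x)·Dx  (order 1).
h: a_k = -12, -48, -120, -256, -520, -5216/5, …
ICs: h(0) = -12.

f: a_k = 4, 8, 8, 16/3, 8/3, 16/15, …
g: a_k = -3, -6, -12, -24, -48, -96, …
L₀ := L_f ⊗_s L_g (sym. prod.), ord ≤ 1.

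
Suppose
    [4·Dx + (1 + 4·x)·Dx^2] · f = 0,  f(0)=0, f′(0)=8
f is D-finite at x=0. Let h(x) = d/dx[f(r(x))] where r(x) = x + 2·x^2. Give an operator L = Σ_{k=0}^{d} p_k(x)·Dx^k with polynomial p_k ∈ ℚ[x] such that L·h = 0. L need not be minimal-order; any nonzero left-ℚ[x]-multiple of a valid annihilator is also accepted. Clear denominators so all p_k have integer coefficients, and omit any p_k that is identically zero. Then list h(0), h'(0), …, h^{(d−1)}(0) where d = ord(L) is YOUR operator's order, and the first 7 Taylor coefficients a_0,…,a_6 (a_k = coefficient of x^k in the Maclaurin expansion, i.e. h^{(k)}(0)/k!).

f: a_k = 0, 8, -16, 128/3, -128, 2048/5, -4096/3, …
Change of var in L_f (x↦r) gives L₀.
Differentiate: ansatz ord ≤ ord L₀ ⇒ L.
L = (16·x + 32·x^2) + (1 + 8·x + 24·x^2 + 32·x^3)·Dx  (order 1).
h: a_k = 8, 0, -64, 256, -512, 0, 4096, …
ICs: h(0) = 8.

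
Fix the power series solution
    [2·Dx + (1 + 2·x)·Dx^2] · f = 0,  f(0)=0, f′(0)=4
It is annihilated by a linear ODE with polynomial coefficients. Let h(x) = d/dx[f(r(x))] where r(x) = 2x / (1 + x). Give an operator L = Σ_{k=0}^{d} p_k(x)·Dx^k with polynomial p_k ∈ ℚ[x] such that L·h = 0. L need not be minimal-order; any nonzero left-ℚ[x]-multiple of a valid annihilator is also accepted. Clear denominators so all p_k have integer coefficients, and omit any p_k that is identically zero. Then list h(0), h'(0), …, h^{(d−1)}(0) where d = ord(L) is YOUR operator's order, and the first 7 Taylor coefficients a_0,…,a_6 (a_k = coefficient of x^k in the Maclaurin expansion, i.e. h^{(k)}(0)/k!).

L = (6 + 10·x) + (1 + 6·x + 5·x^2)·Dx  (order 1).
h: a_k = 8, -48, 248, -1248, 6248, -31248, 156248, …
ICs: h(0) = 8.

f: a_k = 0, 4, -4, 16/3, -8, 64/5, -64/3, …
Change of var in L_f (x↦r) gives L₀.
h=h₀': d/dx-closure on L₀ ⇒ L.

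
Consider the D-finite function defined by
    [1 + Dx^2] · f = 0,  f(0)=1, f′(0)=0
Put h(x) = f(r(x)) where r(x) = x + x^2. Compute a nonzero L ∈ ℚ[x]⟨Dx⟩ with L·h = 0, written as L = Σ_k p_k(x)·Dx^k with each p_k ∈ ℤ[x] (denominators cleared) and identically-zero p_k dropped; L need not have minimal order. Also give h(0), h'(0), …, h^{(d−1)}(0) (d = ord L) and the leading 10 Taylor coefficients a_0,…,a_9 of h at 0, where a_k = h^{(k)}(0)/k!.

f: a_k = 1, 0, -1/2, 0, 1/24, 0, -1/720, 0, 1/40320, 0, …
Substitute x→r, Dx→(1/r')Dx; clear ⇒ L₀.
L = (1 + 6·x + 12·x^2 + 8·x^3) - 2·Dx + (1 + 2·x)·Dx^2  (order 2).
h: a_k = 1, 0, -1/2, -1, -11/24, 1/6, 179/720, 19/120, 841/40320, -139/5040, …
ICs: h(0) = 1, h′(0) = 0.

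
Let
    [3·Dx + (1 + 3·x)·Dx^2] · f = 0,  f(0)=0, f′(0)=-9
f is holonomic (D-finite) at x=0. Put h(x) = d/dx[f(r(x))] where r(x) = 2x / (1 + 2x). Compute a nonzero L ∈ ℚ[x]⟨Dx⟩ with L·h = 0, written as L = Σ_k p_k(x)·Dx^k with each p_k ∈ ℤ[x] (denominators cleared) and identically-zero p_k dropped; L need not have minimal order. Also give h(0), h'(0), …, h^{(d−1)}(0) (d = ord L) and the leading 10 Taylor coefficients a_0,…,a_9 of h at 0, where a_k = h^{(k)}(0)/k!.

f: a_k = 0, -9, 27/2, -27, 243/4, -729/5, 729/2, -6561/7, 19683/8, -6561, …
f∘r: x↦r, Dx↦Dx/r' in L_f ⇒ L₀.
h₀' ⇒ L via d/dx closure of L₀.
L = (10 + 32·x) + (1 + 10·x + 16·x^2)·Dx  (order 1).
h: a_k = -18, 180, -1512, 12240, -98208, 786240, -6291072, 50330880, -402651648, 3221222400, …
ICs: h(0) = -18.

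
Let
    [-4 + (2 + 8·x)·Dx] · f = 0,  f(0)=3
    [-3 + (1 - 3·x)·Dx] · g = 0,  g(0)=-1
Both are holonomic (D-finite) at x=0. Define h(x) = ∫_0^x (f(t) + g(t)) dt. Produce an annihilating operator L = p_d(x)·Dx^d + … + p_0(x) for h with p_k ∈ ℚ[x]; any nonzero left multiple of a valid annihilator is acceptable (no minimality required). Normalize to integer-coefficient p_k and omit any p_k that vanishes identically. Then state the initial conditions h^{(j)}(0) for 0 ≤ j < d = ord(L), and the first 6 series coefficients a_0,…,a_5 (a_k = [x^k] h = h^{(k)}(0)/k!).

f: a_k = 3, 6, -6, 12, -30, 84, …
g: a_k = -1, -3, -9, -27, -81, -243, …
Weyl lclm of L_f,L_g ⇒ L₀ (ord ≤ 2).
h=∫₀ˣh₀: take L = L₀·Dx.
L = (48 + 108·x)·Dx + (-22 - 120·x - 324·x^2)·Dx^2 + (1 + 19·x + 6·x^2 - 216·x^3)·Dx^3  (order 3).
h: a_k = 0, 2, 3/2, -5, -15/4, -111/5, …
ICs: h(0) = 0, h′(0) = 2, h′′(0) = 3.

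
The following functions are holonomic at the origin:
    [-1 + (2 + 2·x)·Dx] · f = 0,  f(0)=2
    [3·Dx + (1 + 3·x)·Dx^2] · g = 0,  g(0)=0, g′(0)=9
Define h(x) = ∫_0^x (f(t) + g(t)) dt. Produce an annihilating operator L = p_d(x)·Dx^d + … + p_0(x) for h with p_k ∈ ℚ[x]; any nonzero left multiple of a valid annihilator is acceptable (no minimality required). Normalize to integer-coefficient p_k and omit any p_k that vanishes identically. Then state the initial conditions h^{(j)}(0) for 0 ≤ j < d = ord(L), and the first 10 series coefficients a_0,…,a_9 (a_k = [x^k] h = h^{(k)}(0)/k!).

f: a_k = 2, 1, -1/4, 1/8, -5/64, 7/128, -21/512, 33/1024, -429/16384, 715/32768, …
g: a_k = 0, 9, -27/2, 27, -243/4, 729/5, -729/2, 6561/7, -19683/8, 6561, …
f+g: L₀ = lclm(L_f,L_g), ord ≤ 1+2.
h=∫₀ˣh₀: take L = L₀·Dx.
L = (27 + 9·x)·Dx^2 + (69 + 126·x + 45·x^2)·Dx^3 + (10 + 46·x + 54·x^2 + 18·x^3)·Dx^4  (order 4).
h: a_k = 0, 2, 5, -55/12, 217/32, -3893/320, 93347/3840, -186645/3584, 6718695/57344, -13437071/49152, …
ICs: h(0) = 0, h′(0) = 2, h′′(0) = 10, h′′′(0) = -55/2.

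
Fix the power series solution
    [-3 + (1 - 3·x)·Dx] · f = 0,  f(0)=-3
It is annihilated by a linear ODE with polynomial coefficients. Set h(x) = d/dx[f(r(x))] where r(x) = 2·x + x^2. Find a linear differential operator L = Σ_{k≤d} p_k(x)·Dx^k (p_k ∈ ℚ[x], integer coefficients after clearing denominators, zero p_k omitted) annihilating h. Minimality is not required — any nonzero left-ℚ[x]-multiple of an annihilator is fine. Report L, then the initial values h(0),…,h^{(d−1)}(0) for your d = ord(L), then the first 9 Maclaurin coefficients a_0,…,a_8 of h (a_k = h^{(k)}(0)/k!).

L = (13 + 18·x + 9·x^2) + (-1 + 5·x + 9·x^2 + 3·x^3)·Dx  (order 1).
h: a_k = -18, -234, -2268, -19548, -157950, -1225206, -9239832, -68259672, -496392138, …
ICs: h(0) = -18.

f: a_k = -3, -9, -27, -81, -243, -729, -2187, -6561, -19683, …
L₀ from L_f via x↦r, Dx↦r'^{-1}Dx.
Differentiate: ansatz ord ≤ ord L₀ ⇒ L.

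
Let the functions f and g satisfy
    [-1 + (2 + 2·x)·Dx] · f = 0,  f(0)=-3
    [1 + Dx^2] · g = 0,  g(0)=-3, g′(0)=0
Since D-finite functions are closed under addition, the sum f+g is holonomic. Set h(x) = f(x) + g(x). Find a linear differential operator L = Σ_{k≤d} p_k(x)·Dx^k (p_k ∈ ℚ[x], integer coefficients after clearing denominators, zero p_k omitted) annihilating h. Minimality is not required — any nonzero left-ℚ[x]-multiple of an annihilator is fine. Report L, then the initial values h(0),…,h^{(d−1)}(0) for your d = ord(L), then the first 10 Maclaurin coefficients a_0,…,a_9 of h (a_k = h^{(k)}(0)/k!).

L = (-7 - 8·x - 4·x^2) + (6 + 22·x + 24·x^2 + 8·x^3)·Dx + (-7 - 8·x - 4·x^2)·Dx^2 + (6 + 22·x + 24·x^2 + 8·x^3)·Dx^3  (order 3).
h: a_k = -6, -3/2, 15/8, -3/16, -1/128, -21/256, 1009/15360, -99/2048, 134879/3440640, -2145/65536, …
ICs: h(0) = -6, h′(0) = -3/2, h′′(0) = 15/4.

f: a_k = -3, -3/2, 3/8, -3/16, 15/128, -21/256, 63/1024, -99/2048, 1287/32768, -2145/65536, …
g: a_k = -3, 0, 3/2, 0, -1/8, 0, 1/240, 0, -1/13440, 0, …
Sum ⇒ L₀ = lclm(L_f,L_g) in ℚ(x)⟨Dx⟩.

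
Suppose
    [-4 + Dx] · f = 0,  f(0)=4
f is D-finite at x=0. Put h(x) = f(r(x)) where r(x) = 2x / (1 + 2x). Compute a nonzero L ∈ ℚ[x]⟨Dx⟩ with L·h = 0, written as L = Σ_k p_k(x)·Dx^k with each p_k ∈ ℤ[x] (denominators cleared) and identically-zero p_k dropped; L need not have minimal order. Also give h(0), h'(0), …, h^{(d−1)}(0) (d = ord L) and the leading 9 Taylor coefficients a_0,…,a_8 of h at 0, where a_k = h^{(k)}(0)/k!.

f: a_k = 4, 16, 32, 128/3, 128/3, 512/15, 1024/45, 4096/315, 2048/315, …
Substitute x→r, Dx→(1/r')Dx; clear ⇒ L₀.
L = -8 + (1 + 4·x + 4·x^2)·Dx  (order 1).
h: a_k = 4, 32, 64, -128/3, -256/3, 3584/15, -11264/45, -34816/315, 323584/315, …
ICs: h(0) = 4.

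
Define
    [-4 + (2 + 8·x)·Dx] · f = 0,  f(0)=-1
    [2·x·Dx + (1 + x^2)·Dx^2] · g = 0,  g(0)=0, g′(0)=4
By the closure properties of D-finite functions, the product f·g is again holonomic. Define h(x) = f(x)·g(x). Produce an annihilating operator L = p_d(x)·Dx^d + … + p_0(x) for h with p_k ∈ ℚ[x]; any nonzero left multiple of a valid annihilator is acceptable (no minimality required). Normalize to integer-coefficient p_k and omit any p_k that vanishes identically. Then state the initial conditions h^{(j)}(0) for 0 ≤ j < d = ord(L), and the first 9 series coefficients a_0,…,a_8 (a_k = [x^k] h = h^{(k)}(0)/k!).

L = (12 - 4·x - 4·x^2) + (-4 - 14·x + 12·x^2 + 16·x^3)·Dx + (1 + 8·x + 17·x^2 + 8·x^3 + 16·x^4)·Dx^2  (order 2).
h: a_k = 0, -4, -8, 28/3, -40/3, 548/15, -1624/15, 34108/105, -107176/105, …
ICs: h(0) = 0, h′(0) = -4.

f: a_k = -1, -2, 2, -4, 10, -28, 84, -264, 858, …
g: a_k = 0, 4, 0, -4/3, 0, 4/5, 0, -4/7, 0, …
Product ⇒ symmetric product L₀, ord ≤ 2.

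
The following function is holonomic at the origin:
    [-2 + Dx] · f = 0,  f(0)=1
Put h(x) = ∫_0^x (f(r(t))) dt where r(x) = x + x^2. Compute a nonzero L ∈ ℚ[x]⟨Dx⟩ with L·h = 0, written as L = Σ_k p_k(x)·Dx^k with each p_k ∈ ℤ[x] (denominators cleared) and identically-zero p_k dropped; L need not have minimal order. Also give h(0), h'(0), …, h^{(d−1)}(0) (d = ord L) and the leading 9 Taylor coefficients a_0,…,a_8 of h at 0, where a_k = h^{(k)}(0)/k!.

L = (-2 - 4·x)·Dx + Dx^2  (order 2).
h: a_k = 0, 1, 1, 4/3, 4/3, 4/3, 52/45, 304/315, 232/315, …
ICs: h(0) = 0, h′(0) = 1.

f: a_k = 1, 2, 2, 4/3, 2/3, 4/15, 4/45, 8/315, 2/315, …
L₀ from L_f via x↦r, Dx↦r'^{-1}Dx.
∫: right-multiply L₀ by Dx.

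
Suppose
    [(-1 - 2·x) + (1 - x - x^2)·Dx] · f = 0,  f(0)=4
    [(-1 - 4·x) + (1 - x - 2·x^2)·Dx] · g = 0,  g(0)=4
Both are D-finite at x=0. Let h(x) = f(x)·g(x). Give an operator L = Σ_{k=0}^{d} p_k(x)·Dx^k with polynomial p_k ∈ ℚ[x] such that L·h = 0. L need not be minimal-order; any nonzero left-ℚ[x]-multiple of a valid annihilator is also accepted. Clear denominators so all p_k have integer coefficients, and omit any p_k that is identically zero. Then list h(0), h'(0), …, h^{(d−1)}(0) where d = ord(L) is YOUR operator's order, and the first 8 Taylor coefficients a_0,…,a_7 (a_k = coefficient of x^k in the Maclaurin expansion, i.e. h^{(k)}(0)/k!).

f: a_k = 4, 4, 8, 12, 20, 32, 52, 84, …
g: a_k = 4, 4, 12, 20, 44, 84, 172, 340, …
Sym-product of L_f,L_g gives L₀ (≤ ord 1).
L = (-2 - 4·x + 9·x^2 + 8·x^3) + (1 - 2·x - 2·x^2 + 3·x^3 + 2·x^4)·Dx  (order 1).
h: a_k = 16, 32, 96, 208, 480, 1024, 2192, 4576, …
ICs: h(0) = 16.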